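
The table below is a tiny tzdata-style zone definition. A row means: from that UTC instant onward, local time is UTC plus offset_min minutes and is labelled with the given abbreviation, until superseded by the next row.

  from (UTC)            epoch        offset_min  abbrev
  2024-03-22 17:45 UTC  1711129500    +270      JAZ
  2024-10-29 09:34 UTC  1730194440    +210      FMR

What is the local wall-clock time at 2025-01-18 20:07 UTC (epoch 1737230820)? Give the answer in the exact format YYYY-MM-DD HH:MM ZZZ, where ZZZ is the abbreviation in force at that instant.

2025-01-18 23:37 FMR

Query: 2025-01-18 20:07 UTC
Rule 2/2 (FMR, +03:30): 2024-10-29 09:34 UTC ≤ query < +∞
20·60 + 7 + 210 = 1417 min
1417 = 0·1440 + 1417; 1417 = 23·60 + 37 → 23:37, same day
→ 2025-01-18 23:37 FMR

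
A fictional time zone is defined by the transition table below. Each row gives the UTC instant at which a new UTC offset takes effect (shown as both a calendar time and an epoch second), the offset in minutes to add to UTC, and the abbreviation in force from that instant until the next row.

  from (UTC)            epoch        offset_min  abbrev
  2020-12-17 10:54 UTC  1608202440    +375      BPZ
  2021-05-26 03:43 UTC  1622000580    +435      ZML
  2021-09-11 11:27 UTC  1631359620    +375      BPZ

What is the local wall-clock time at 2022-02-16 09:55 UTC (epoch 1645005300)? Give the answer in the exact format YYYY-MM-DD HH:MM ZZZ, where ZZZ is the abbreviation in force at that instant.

Query: 2022-02-16 09:55 UTC
Rule 3/3 (BPZ, +06:15): 2021-09-11 11:27 UTC ≤ query < +∞
9·60 + 55 + 375 = 970 min
970 = 0·1440 + 970; 970 = 16·60 + 10 → 16:10, same day
→ 2022-02-16 16:10 BPZ

2022-02-16 16:10 BPZ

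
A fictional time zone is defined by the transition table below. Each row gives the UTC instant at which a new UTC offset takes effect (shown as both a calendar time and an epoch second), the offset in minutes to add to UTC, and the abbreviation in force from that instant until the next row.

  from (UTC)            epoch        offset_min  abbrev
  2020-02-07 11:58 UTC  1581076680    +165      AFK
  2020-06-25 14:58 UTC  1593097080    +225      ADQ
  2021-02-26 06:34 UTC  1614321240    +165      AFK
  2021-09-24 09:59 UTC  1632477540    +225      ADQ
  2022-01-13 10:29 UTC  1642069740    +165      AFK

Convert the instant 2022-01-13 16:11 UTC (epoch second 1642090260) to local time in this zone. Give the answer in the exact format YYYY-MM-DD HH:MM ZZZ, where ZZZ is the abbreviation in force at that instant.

Query: 2022-01-13 16:11 UTC
Rule 5/5 (AFK, +02:45): 2022-01-13 10:29 UTC ≤ query < +∞
16·60 + 11 + 165 = 1136 min
1136 = 0·1440 + 1136; 1136 = 18·60 + 56 → 18:56, same day
→ 2022-01-13 18:56 AFK

2022-01-13 18:56 AFK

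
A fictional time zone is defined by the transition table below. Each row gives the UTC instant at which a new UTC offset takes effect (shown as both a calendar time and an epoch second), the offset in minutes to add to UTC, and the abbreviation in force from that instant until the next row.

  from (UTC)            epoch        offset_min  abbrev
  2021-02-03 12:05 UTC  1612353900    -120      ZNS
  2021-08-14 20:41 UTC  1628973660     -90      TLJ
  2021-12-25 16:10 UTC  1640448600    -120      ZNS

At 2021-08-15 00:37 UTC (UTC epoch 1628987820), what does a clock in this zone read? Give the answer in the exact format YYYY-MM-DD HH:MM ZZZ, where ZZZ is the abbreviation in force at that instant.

2021-08-14 23:07 TLJ

Query: 2021-08-15 00:37 UTC
Rule 2/3 (TLJ, -01:30): 2021-08-14 20:41 UTC ≤ query < 2021-12-25 16:10 UTC
0·60 + 37 - 90 = -53 min
-53 = -1·1440 + 1387; 1387 = 23·60 + 7 → 23:07, 2021-08-15 - 1 day = 2021-08-14
→ 2021-08-14 23:07 TLJ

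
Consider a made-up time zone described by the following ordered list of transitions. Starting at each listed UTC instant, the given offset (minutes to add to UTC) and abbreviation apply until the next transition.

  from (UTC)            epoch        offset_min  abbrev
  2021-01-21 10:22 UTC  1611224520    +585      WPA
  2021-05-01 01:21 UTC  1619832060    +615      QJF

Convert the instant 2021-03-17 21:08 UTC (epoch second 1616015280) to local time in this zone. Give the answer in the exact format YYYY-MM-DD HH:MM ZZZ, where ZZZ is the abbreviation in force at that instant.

Query: 2021-03-17 21:08 UTC
Rule 1/2 (WPA, +09:45): 2021-01-21 10:22 UTC ≤ query < 2021-05-01 01:21 UTC
21·60 + 8 + 585 = 1853 min
1853 = 1·1440 + 413; 413 = 6·60 + 53 → 06:53, 2021-03-17 + 1 day = 2021-03-18
→ 2021-03-18 06:53 WPA

2021-03-18 06:53 WPA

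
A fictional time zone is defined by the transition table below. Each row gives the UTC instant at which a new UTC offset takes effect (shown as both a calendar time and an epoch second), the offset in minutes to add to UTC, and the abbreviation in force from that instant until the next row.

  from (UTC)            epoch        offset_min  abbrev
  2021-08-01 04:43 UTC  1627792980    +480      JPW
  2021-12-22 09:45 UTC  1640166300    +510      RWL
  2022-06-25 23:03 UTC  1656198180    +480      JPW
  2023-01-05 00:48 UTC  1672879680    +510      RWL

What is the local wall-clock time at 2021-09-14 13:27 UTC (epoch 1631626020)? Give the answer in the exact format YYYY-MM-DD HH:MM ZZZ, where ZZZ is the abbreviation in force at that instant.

Query: 2021-09-14 13:27 UTC
Rule 1/4 (JPW, +08:00): 2021-08-01 04:43 UTC ≤ query < 2021-12-22 09:45 UTC
13·60 + 27 + 480 = 1287 min
1287 = 0·1440 + 1287; 1287 = 21·60 + 27 → 21:27, same day
→ 2021-09-14 21:27 JPW

2021-09-14 21:27 JPW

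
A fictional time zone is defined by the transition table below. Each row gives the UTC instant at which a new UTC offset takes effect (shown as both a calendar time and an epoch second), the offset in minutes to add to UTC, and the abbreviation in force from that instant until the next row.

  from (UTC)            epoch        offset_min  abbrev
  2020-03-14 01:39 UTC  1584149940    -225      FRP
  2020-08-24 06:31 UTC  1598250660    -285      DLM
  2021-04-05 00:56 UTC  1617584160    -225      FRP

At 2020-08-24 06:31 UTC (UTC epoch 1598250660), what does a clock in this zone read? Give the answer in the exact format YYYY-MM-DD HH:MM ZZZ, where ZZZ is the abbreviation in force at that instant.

2020-08-24 01:46 DLM

Query: 2020-08-24 06:31 UTC
Rule 2/3 (DLM, -04:45): 2020-08-24 06:31 UTC ≤ query < 2021-04-05 00:56 UTC
6·60 + 31 - 285 = 106 min
106 = 0·1440 + 106; 106 = 1·60 + 46 → 01:46, same day
→ 2020-08-24 01:46 DLM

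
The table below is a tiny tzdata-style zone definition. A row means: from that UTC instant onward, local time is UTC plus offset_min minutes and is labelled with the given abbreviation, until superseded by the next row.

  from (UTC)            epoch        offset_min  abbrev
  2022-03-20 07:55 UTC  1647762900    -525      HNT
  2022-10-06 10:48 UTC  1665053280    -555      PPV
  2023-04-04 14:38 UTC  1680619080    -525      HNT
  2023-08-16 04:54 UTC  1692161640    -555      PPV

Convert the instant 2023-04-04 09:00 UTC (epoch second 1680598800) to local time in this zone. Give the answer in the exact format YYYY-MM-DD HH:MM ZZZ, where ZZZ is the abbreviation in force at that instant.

2023-04-03 23:45 PPV

Query: 2023-04-04 09:00 UTC
Rule 2/4 (PPV, -09:15): 2022-10-06 10:48 UTC ≤ query < 2023-04-04 14:38 UTC
9·60 + 0 - 555 = -15 min
-15 = -1·1440 + 1425; 1425 = 23·60 + 45 → 23:45, 2023-04-04 - 1 day = 2023-04-03
→ 2023-04-03 23:45 PPV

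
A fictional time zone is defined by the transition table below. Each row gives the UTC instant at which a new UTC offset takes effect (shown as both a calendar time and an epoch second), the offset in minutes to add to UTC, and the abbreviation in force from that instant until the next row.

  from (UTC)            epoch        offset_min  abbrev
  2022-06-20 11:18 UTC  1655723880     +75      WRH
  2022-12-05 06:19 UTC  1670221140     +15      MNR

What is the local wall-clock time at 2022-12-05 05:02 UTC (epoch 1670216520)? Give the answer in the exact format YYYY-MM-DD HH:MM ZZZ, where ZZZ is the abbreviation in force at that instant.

Query: 2022-12-05 05:02 UTC
Rule 1/2 (WRH, +01:15): 2022-06-20 11:18 UTC ≤ query < 2022-12-05 06:19 UTC
5·60 + 2 + 75 = 377 min
377 = 0·1440 + 377; 377 = 6·60 + 17 → 06:17, same day
→ 2022-12-05 06:17 WRH

2022-12-05 06:17 WRH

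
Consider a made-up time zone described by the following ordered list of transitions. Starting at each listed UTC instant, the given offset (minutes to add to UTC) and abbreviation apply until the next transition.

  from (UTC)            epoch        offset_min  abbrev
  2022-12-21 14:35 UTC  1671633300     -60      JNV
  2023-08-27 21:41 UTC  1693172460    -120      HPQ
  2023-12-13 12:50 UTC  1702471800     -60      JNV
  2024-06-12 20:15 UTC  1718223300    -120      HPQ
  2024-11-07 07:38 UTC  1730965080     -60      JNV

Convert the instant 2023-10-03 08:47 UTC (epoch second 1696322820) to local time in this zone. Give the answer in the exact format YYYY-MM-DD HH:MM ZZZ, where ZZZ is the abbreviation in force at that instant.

Query: 2023-10-03 08:47 UTC
Rule 2/5 (HPQ, -02:00): 2023-08-27 21:41 UTC ≤ query < 2023-12-13 12:50 UTC
8·60 + 47 - 120 = 407 min
407 = 0·1440 + 407; 407 = 6·60 + 47 → 06:47, same day
→ 2023-10-03 06:47 HPQ

2023-10-03 06:47 HPQ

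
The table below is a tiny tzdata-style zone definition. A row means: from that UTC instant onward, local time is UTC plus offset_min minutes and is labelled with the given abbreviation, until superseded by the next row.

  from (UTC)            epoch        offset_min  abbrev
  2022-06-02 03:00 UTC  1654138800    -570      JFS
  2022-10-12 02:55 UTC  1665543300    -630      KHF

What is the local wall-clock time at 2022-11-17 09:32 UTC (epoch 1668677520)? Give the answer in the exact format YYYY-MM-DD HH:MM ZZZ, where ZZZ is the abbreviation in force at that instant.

2022-11-16 23:02 KHF

Query: 2022-11-17 09:32 UTC
Rule 2/2 (KHF, -10:30): 2022-10-12 02:55 UTC ≤ query < +∞
9·60 + 32 - 630 = -58 min
-58 = -1·1440 + 1382; 1382 = 23·60 + 2 → 23:02, 2022-11-17 - 1 day = 2022-11-16
→ 2022-11-16 23:02 KHF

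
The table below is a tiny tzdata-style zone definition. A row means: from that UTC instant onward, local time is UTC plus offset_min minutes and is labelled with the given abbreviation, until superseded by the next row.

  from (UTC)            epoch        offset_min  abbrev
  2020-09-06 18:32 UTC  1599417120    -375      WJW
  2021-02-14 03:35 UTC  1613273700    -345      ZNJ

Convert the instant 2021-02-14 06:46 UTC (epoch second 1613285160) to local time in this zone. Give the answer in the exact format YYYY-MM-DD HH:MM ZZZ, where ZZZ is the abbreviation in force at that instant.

2021-02-14 01:01 ZNJ

Query: 2021-02-14 06:46 UTC
Rule 2/2 (ZNJ, -05:45): 2021-02-14 03:35 UTC ≤ query < +∞
6·60 + 46 - 345 = 61 min
61 = 0·1440 + 61; 61 = 1·60 + 1 → 01:01, same day
→ 2021-02-14 01:01 ZNJ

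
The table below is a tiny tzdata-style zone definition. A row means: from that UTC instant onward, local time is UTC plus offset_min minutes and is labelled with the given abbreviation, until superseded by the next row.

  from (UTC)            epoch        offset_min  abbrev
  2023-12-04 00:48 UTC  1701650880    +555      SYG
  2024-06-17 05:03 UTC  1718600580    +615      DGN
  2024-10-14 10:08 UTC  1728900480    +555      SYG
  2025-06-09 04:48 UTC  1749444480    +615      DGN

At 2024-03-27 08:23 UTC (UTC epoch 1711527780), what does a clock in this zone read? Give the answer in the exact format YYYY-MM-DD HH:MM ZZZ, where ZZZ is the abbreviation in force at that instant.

2024-03-27 17:38 SYG

Query: 2024-03-27 08:23 UTC
Rule 1/4 (SYG, +09:15): 2023-12-04 00:48 UTC ≤ query < 2024-06-17 05:03 UTC
8·60 + 23 + 555 = 1058 min
1058 = 0·1440 + 1058; 1058 = 17·60 + 38 → 17:38, same day
→ 2024-03-27 17:38 SYG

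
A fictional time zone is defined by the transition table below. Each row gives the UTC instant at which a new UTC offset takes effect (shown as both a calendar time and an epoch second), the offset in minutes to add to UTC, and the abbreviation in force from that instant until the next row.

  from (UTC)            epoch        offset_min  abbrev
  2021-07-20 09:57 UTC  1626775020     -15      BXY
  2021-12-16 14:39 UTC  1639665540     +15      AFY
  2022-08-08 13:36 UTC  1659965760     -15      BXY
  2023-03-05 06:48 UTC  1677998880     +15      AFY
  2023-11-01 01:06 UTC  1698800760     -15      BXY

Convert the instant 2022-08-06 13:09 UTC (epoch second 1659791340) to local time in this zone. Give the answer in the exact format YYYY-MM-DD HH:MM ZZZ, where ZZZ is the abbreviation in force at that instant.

Query: 2022-08-06 13:09 UTC
Rule 2/5 (AFY, +00:15): 2021-12-16 14:39 UTC ≤ query < 2022-08-08 13:36 UTC
13·60 + 9 + 15 = 804 min
804 = 0·1440 + 804; 804 = 13·60 + 24 → 13:24, same day
→ 2022-08-06 13:24 AFY

2022-08-06 13:24 AFY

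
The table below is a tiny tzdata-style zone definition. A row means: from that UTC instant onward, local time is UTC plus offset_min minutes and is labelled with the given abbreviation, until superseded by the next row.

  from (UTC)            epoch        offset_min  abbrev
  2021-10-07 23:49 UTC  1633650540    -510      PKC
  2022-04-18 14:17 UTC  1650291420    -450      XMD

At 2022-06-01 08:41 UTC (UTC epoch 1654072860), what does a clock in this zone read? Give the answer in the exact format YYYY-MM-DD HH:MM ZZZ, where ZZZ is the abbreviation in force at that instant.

2022-06-01 01:11 XMD

Query: 2022-06-01 08:41 UTC
Rule 2/2 (XMD, -07:30): 2022-04-18 14:17 UTC ≤ query < +∞
8·60 + 41 - 450 = 71 min
71 = 0·1440 + 71; 71 = 1·60 + 11 → 01:11, same day
→ 2022-06-01 01:11 XMD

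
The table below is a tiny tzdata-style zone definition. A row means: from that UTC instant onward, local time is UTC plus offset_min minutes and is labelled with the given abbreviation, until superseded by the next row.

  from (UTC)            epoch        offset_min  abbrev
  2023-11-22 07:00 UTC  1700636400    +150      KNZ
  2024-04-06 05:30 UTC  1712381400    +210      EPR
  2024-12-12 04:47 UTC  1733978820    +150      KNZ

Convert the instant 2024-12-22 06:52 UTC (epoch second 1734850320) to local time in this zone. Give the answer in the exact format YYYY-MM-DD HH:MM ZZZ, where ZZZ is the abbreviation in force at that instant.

Query: 2024-12-22 06:52 UTC
Rule 3/3 (KNZ, +02:30): 2024-12-12 04:47 UTC ≤ query < +∞
6·60 + 52 + 150 = 562 min
562 = 0·1440 + 562; 562 = 9·60 + 22 → 09:22, same day
→ 2024-12-22 09:22 KNZ

2024-12-22 09:22 KNZ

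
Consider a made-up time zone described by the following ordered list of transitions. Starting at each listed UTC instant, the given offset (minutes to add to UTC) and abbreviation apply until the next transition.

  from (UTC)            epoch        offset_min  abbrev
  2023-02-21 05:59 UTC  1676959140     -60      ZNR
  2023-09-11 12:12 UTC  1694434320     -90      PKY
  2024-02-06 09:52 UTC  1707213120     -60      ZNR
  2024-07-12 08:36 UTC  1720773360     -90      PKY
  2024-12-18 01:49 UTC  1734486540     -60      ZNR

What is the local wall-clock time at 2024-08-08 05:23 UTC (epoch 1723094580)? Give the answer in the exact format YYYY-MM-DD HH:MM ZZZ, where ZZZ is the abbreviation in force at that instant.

2024-08-08 03:53 PKY

Query: 2024-08-08 05:23 UTC
Rule 4/5 (PKY, -01:30): 2024-07-12 08:36 UTC ≤ query < 2024-12-18 01:49 UTC
5·60 + 23 - 90 = 233 min
233 = 0·1440 + 233; 233 = 3·60 + 53 → 03:53, same day
→ 2024-08-08 03:53 PKY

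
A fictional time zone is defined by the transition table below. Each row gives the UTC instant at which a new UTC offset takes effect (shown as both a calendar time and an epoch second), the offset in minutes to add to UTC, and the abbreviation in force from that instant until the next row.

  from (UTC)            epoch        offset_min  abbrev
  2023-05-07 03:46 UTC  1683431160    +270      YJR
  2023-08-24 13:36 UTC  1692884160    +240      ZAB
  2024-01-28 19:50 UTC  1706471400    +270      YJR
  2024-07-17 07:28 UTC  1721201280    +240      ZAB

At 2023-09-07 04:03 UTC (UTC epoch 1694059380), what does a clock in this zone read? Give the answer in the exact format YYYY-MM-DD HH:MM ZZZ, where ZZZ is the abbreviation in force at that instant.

Query: 2023-09-07 04:03 UTC
Rule 2/4 (ZAB, +04:00): 2023-08-24 13:36 UTC ≤ query < 2024-01-28 19:50 UTC
4·60 + 3 + 240 = 483 min
483 = 0·1440 + 483; 483 = 8·60 + 3 → 08:03, same day
→ 2023-09-07 08:03 ZAB

2023-09-07 08:03 ZAB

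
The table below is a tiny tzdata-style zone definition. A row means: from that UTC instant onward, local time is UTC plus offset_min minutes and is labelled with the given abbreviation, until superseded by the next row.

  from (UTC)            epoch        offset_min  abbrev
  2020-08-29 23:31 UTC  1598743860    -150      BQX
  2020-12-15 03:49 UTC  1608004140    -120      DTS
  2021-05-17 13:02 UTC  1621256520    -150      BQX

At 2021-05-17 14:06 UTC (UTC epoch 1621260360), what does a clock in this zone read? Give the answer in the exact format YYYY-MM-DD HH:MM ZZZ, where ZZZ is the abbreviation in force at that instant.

Query: 2021-05-17 14:06 UTC
Rule 3/3 (BQX, -02:30): 2021-05-17 13:02 UTC ≤ query < +∞
14·60 + 6 - 150 = 696 min
696 = 0·1440 + 696; 696 = 11·60 + 36 → 11:36, same day
→ 2021-05-17 11:36 BQX

2021-05-17 11:36 BQX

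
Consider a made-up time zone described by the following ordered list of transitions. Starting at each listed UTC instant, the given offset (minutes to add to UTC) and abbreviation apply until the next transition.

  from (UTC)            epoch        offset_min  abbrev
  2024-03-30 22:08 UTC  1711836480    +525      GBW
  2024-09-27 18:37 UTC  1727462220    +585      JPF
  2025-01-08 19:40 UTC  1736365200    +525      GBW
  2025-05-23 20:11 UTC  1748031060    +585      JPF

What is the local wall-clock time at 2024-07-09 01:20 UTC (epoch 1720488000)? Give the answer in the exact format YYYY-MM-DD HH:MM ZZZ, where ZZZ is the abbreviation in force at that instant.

Query: 2024-07-09 01:20 UTC
Rule 1/4 (GBW, +08:45): 2024-03-30 22:08 UTC ≤ query < 2024-09-27 18:37 UTC
1·60 + 20 + 525 = 605 min
605 = 0·1440 + 605; 605 = 10·60 + 5 → 10:05, same day
→ 2024-07-09 10:05 GBW

2024-07-09 10:05 GBW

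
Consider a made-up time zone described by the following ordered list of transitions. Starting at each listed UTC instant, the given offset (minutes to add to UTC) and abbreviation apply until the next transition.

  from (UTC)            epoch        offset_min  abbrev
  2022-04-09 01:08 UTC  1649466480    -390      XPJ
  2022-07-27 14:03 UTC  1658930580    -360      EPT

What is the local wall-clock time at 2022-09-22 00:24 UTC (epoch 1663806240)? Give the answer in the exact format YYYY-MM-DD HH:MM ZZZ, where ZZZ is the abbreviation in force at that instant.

Query: 2022-09-22 00:24 UTC
Rule 2/2 (EPT, -06:00): 2022-07-27 14:03 UTC ≤ query < +∞
0·60 + 24 - 360 = -336 min
-336 = -1·1440 + 1104; 1104 = 18·60 + 24 → 18:24, 2022-09-22 - 1 day = 2022-09-21
→ 2022-09-21 18:24 EPT

2022-09-21 18:24 EPT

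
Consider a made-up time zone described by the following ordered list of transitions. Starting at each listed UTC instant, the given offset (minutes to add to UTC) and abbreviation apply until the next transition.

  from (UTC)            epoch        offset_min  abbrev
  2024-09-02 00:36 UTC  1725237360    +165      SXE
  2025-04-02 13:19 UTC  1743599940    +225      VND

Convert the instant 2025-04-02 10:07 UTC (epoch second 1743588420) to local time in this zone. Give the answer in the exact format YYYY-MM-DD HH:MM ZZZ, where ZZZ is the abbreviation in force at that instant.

2025-04-02 12:52 SXE

Query: 2025-04-02 10:07 UTC
Rule 1/2 (SXE, +02:45): 2024-09-02 00:36 UTC ≤ query < 2025-04-02 13:19 UTC
10·60 + 7 + 165 = 772 min
772 = 0·1440 + 772; 772 = 12·60 + 52 → 12:52, same day
→ 2025-04-02 12:52 SXE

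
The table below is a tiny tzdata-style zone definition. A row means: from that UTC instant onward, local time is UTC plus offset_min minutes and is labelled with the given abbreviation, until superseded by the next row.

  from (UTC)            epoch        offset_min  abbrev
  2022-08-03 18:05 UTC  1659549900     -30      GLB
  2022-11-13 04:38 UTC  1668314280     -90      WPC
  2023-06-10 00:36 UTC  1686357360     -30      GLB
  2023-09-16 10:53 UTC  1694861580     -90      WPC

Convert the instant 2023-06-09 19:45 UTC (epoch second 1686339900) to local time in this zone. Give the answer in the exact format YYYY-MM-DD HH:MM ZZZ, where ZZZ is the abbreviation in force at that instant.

2023-06-09 18:15 WPC

Query: 2023-06-09 19:45 UTC
Rule 2/4 (WPC, -01:30): 2022-11-13 04:38 UTC ≤ query < 2023-06-10 00:36 UTC
19·60 + 45 - 90 = 1095 min
1095 = 0·1440 + 1095; 1095 = 18·60 + 15 → 18:15, same day
→ 2023-06-09 18:15 WPC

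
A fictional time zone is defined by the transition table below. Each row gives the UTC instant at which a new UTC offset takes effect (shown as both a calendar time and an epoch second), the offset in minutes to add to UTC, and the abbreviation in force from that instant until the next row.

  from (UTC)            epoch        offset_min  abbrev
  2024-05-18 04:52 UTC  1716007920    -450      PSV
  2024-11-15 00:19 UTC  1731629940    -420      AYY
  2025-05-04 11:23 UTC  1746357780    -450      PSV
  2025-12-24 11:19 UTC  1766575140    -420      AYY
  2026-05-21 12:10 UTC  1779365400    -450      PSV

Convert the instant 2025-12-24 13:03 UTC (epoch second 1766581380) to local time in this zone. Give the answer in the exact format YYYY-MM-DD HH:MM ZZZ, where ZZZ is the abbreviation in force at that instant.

2025-12-24 06:03 AYY

Query: 2025-12-24 13:03 UTC
Rule 4/5 (AYY, -07:00): 2025-12-24 11:19 UTC ≤ query < 2026-05-21 12:10 UTC
13·60 + 3 - 420 = 363 min
363 = 0·1440 + 363; 363 = 6·60 + 3 → 06:03, same day
→ 2025-12-24 06:03 AYY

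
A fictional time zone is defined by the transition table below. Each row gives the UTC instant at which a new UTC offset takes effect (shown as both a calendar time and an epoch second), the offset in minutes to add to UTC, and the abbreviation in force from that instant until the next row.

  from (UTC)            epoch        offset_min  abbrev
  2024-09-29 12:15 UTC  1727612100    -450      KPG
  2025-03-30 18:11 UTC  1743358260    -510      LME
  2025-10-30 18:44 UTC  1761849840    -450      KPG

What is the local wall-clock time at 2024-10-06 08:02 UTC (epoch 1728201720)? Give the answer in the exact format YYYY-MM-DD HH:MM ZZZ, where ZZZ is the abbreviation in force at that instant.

Query: 2024-10-06 08:02 UTC
Rule 1/3 (KPG, -07:30): 2024-09-29 12:15 UTC ≤ query < 2025-03-30 18:11 UTC
8·60 + 2 - 450 = 32 min
32 = 0·1440 + 32; 32 = 0·60 + 32 → 00:32, same day
→ 2024-10-06 00:32 KPG

2024-10-06 00:32 KPG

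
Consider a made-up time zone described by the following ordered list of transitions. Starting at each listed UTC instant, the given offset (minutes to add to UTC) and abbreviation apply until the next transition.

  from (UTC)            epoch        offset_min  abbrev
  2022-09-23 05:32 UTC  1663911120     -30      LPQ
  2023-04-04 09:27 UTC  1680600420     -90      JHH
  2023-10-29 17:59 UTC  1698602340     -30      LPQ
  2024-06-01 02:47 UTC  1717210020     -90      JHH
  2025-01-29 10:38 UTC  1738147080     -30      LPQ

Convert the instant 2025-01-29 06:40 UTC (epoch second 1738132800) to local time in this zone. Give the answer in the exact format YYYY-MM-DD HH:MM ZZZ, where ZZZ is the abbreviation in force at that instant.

Query: 2025-01-29 06:40 UTC
Rule 4/5 (JHH, -01:30): 2024-06-01 02:47 UTC ≤ query < 2025-01-29 10:38 UTC
6·60 + 40 - 90 = 310 min
310 = 0·1440 + 310; 310 = 5·60 + 10 → 05:10, same day
→ 2025-01-29 05:10 JHH

2025-01-29 05:10 JHH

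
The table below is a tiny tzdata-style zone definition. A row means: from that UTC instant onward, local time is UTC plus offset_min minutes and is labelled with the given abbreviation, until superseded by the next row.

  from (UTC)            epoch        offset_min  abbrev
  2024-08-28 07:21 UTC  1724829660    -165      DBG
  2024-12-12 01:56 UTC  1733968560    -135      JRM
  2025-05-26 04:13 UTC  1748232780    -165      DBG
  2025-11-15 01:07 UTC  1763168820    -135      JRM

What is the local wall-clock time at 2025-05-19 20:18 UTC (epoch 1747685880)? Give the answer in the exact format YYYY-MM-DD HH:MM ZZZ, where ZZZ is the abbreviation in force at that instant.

2025-05-19 18:03 JRM

Query: 2025-05-19 20:18 UTC
Rule 2/4 (JRM, -02:15): 2024-12-12 01:56 UTC ≤ query < 2025-05-26 04:13 UTC
20·60 + 18 - 135 = 1083 min
1083 = 0·1440 + 1083; 1083 = 18·60 + 3 → 18:03, same day
→ 2025-05-19 18:03 JRM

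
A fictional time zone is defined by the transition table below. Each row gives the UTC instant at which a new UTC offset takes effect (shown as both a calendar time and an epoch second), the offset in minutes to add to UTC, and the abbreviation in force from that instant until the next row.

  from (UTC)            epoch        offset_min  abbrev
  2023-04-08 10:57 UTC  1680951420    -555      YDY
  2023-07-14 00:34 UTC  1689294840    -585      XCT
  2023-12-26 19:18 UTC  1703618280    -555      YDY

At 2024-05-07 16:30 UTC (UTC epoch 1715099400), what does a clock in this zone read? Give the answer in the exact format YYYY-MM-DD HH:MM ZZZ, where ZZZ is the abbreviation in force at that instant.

2024-05-07 07:15 YDY

Query: 2024-05-07 16:30 UTC
Rule 3/3 (YDY, -09:15): 2023-12-26 19:18 UTC ≤ query < +∞
16·60 + 30 - 555 = 435 min
435 = 0·1440 + 435; 435 = 7·60 + 15 → 07:15, same day
→ 2024-05-07 07:15 YDY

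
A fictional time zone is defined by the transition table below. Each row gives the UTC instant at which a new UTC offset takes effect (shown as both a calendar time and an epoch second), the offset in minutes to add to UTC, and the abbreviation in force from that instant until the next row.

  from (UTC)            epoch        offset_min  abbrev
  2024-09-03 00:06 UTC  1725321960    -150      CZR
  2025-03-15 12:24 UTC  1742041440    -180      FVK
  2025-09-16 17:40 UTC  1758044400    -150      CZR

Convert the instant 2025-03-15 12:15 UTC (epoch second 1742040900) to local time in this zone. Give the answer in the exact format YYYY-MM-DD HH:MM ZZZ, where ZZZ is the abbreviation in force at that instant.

Query: 2025-03-15 12:15 UTC
Rule 1/3 (CZR, -02:30): 2024-09-03 00:06 UTC ≤ query < 2025-03-15 12:24 UTC
12·60 + 15 - 150 = 585 min
585 = 0·1440 + 585; 585 = 9·60 + 45 → 09:45, same day
→ 2025-03-15 09:45 CZR

2025-03-15 09:45 CZR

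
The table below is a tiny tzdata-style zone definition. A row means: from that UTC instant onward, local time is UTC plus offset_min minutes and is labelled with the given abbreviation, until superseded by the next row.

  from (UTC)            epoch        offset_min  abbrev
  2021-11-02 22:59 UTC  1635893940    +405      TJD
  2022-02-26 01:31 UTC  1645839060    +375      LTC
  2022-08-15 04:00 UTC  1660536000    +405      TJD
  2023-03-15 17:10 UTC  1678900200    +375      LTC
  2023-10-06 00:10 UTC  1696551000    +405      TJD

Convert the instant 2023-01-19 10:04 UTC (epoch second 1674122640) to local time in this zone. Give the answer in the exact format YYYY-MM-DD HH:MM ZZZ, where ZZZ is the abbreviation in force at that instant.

Query: 2023-01-19 10:04 UTC
Rule 3/5 (TJD, +06:45): 2022-08-15 04:00 UTC ≤ query < 2023-03-15 17:10 UTC
10·60 + 4 + 405 = 1009 min
1009 = 0·1440 + 1009; 1009 = 16·60 + 49 → 16:49, same day
→ 2023-01-19 16:49 TJD

2023-01-19 16:49 TJD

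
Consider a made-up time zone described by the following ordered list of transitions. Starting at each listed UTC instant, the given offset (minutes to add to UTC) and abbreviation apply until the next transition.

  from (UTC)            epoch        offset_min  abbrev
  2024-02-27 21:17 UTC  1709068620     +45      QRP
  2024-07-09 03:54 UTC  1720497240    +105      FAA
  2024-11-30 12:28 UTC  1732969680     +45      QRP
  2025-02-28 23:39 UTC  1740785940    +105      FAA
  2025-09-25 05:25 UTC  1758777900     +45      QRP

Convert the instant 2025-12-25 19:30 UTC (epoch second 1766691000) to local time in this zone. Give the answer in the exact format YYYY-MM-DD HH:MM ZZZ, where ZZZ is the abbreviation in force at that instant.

2025-12-25 20:15 QRP

Query: 2025-12-25 19:30 UTC
Rule 5/5 (QRP, +00:45): 2025-09-25 05:25 UTC ≤ query < +∞
19·60 + 30 + 45 = 1215 min
1215 = 0·1440 + 1215; 1215 = 20·60 + 15 → 20:15, same day
→ 2025-12-25 20:15 QRP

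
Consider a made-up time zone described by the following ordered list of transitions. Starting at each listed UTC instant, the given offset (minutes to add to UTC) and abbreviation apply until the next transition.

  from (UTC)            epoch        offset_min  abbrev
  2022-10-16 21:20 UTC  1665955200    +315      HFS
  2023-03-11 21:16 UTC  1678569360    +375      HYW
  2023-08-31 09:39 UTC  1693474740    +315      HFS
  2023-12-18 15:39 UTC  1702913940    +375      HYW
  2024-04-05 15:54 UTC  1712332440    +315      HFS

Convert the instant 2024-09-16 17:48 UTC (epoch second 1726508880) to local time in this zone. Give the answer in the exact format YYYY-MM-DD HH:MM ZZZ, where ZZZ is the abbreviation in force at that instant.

2024-09-16 23:03 HFS

Query: 2024-09-16 17:48 UTC
Rule 5/5 (HFS, +05:15): 2024-04-05 15:54 UTC ≤ query < +∞
17·60 + 48 + 315 = 1383 min
1383 = 0·1440 + 1383; 1383 = 23·60 + 3 → 23:03, same day
→ 2024-09-16 23:03 HFS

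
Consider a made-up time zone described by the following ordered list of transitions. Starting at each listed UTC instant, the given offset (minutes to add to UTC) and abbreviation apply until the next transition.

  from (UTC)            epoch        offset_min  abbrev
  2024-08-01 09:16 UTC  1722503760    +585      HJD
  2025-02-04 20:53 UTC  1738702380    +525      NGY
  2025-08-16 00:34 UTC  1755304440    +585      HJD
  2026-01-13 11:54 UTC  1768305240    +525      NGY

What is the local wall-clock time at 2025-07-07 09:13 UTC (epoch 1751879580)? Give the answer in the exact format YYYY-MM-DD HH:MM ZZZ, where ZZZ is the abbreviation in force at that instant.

Query: 2025-07-07 09:13 UTC
Rule 2/4 (NGY, +08:45): 2025-02-04 20:53 UTC ≤ query < 2025-08-16 00:34 UTC
9·60 + 13 + 525 = 1078 min
1078 = 0·1440 + 1078; 1078 = 17·60 + 58 → 17:58, same day
→ 2025-07-07 17:58 NGY

2025-07-07 17:58 NGY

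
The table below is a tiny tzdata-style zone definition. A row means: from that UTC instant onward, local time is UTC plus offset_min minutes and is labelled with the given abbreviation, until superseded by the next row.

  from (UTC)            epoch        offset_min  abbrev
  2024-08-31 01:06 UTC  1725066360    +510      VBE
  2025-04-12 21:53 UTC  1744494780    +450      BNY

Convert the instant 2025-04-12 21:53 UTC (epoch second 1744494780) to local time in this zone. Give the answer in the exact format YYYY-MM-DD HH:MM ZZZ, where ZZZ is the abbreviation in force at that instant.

2025-04-13 05:23 BNY

Query: 2025-04-12 21:53 UTC
Rule 2/2 (BNY, +07:30): 2025-04-12 21:53 UTC ≤ query < +∞
21·60 + 53 + 450 = 1763 min
1763 = 1·1440 + 323; 323 = 5·60 + 23 → 05:23, 2025-04-12 + 1 day = 2025-04-13
→ 2025-04-13 05:23 BNY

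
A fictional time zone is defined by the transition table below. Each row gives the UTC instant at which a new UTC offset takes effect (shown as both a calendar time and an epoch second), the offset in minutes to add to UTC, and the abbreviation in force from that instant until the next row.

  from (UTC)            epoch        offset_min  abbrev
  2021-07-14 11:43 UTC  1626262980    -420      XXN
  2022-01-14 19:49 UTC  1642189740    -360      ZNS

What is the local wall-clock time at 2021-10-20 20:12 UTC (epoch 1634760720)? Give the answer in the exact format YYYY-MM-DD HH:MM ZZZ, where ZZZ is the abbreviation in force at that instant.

2021-10-20 13:12 XXN

Query: 2021-10-20 20:12 UTC
Rule 1/2 (XXN, -07:00): 2021-07-14 11:43 UTC ≤ query < 2022-01-14 19:49 UTC
20·60 + 12 - 420 = 792 min
792 = 0·1440 + 792; 792 = 13·60 + 12 → 13:12, same day
→ 2021-10-20 13:12 XXN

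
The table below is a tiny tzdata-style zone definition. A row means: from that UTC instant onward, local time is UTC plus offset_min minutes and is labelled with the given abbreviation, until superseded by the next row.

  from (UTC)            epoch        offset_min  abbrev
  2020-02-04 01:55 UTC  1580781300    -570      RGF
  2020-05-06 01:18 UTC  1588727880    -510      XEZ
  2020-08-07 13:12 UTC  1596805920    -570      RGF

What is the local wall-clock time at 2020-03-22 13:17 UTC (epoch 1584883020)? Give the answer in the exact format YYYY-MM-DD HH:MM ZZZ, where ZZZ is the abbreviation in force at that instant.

Query: 2020-03-22 13:17 UTC
Rule 1/3 (RGF, -09:30): 2020-02-04 01:55 UTC ≤ query < 2020-05-06 01:18 UTC
13·60 + 17 - 570 = 227 min
227 = 0·1440 + 227; 227 = 3·60 + 47 → 03:47, same day
→ 2020-03-22 03:47 RGF

2020-03-22 03:47 RGF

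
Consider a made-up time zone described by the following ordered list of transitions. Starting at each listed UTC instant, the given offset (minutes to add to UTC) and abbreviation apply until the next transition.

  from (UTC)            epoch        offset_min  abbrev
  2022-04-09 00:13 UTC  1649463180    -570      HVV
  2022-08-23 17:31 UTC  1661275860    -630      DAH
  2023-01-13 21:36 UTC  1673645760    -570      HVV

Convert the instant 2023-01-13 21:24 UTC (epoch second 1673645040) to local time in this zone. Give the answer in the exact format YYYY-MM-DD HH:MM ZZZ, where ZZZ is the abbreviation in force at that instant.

2023-01-13 10:54 DAH

Query: 2023-01-13 21:24 UTC
Rule 2/3 (DAH, -10:30): 2022-08-23 17:31 UTC ≤ query < 2023-01-13 21:36 UTC
21·60 + 24 - 630 = 654 min
654 = 0·1440 + 654; 654 = 10·60 + 54 → 10:54, same day
→ 2023-01-13 10:54 DAH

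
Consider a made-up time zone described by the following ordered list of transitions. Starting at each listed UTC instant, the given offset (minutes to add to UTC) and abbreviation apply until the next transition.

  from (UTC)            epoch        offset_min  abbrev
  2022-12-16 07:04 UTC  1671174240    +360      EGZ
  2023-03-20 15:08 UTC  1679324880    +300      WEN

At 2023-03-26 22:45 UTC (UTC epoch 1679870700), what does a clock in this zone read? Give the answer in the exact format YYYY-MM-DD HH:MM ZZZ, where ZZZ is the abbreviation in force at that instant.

2023-03-27 03:45 WEN

Query: 2023-03-26 22:45 UTC
Rule 2/2 (WEN, +05:00): 2023-03-20 15:08 UTC ≤ query < +∞
22·60 + 45 + 300 = 1665 min
1665 = 1·1440 + 225; 225 = 3·60 + 45 → 03:45, 2023-03-26 + 1 day = 2023-03-27
→ 2023-03-27 03:45 WEN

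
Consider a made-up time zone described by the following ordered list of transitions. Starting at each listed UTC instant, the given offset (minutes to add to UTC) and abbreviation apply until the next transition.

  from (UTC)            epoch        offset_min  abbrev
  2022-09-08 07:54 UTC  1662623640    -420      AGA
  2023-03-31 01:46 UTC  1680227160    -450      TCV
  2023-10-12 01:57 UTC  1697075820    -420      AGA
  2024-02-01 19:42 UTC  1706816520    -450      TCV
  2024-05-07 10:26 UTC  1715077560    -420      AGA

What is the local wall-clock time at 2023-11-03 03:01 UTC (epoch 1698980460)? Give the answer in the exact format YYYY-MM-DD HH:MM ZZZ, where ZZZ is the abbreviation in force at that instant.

2023-11-02 20:01 AGA

Query: 2023-11-03 03:01 UTC
Rule 3/5 (AGA, -07:00): 2023-10-12 01:57 UTC ≤ query < 2024-02-01 19:42 UTC
3·60 + 1 - 420 = -239 min
-239 = -1·1440 + 1201; 1201 = 20·60 + 1 → 20:01, 2023-11-03 - 1 day = 2023-11-02
→ 2023-11-02 20:01 AGA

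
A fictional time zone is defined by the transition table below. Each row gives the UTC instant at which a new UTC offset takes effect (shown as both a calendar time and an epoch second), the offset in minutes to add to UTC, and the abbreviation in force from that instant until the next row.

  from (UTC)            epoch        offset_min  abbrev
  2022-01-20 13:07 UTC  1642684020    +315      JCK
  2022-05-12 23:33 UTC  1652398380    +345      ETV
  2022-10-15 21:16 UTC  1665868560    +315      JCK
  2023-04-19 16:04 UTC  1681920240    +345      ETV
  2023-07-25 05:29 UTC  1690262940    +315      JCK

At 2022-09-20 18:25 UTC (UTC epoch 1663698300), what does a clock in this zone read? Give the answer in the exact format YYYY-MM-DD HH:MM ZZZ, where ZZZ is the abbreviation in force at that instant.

2022-09-21 00:10 ETV

Query: 2022-09-20 18:25 UTC
Rule 2/5 (ETV, +05:45): 2022-05-12 23:33 UTC ≤ query < 2022-10-15 21:16 UTC
18·60 + 25 + 345 = 1450 min
1450 = 1·1440 + 10; 10 = 0·60 + 10 → 00:10, 2022-09-20 + 1 day = 2022-09-21
→ 2022-09-21 00:10 ETV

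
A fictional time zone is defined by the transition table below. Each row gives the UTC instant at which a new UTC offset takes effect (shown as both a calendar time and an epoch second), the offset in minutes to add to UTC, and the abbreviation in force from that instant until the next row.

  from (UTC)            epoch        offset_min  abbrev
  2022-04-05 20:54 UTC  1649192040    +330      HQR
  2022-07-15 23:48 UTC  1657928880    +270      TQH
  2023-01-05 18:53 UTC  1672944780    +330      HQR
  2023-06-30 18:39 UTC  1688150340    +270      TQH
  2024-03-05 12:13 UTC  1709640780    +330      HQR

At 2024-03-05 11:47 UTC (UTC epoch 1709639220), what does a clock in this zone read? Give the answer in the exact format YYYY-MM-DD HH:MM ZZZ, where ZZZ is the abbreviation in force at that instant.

Query: 2024-03-05 11:47 UTC
Rule 4/5 (TQH, +04:30): 2023-06-30 18:39 UTC ≤ query < 2024-03-05 12:13 UTC
11·60 + 47 + 270 = 977 min
977 = 0·1440 + 977; 977 = 16·60 + 17 → 16:17, same day
→ 2024-03-05 16:17 TQH

2024-03-05 16:17 TQH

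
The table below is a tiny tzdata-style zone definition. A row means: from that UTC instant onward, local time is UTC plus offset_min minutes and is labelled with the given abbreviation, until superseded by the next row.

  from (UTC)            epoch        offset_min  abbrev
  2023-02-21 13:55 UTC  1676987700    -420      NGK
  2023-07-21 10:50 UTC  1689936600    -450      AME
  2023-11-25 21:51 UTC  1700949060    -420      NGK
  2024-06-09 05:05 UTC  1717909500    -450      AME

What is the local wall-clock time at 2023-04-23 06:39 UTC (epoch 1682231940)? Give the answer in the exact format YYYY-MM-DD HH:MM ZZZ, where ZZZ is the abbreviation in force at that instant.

2023-04-22 23:39 NGK

Query: 2023-04-23 06:39 UTC
Rule 1/4 (NGK, -07:00): 2023-02-21 13:55 UTC ≤ query < 2023-07-21 10:50 UTC
6·60 + 39 - 420 = -21 min
-21 = -1·1440 + 1419; 1419 = 23·60 + 39 → 23:39, 2023-04-23 - 1 day = 2023-04-22
→ 2023-04-22 23:39 NGK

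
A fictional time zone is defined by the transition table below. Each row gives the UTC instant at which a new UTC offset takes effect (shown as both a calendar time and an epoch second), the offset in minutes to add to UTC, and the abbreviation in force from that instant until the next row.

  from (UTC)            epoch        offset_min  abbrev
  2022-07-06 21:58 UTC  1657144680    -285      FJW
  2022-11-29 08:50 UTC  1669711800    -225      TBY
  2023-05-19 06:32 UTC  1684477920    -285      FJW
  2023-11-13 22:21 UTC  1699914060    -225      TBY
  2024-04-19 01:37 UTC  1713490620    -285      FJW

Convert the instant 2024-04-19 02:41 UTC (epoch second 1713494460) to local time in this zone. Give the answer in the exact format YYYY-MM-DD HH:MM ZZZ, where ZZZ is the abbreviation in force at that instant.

2024-04-18 21:56 FJW

Query: 2024-04-19 02:41 UTC
Rule 5/5 (FJW, -04:45): 2024-04-19 01:37 UTC ≤ query < +∞
2·60 + 41 - 285 = -124 min
-124 = -1·1440 + 1316; 1316 = 21·60 + 56 → 21:56, 2024-04-19 - 1 day = 2024-04-18
→ 2024-04-18 21:56 FJW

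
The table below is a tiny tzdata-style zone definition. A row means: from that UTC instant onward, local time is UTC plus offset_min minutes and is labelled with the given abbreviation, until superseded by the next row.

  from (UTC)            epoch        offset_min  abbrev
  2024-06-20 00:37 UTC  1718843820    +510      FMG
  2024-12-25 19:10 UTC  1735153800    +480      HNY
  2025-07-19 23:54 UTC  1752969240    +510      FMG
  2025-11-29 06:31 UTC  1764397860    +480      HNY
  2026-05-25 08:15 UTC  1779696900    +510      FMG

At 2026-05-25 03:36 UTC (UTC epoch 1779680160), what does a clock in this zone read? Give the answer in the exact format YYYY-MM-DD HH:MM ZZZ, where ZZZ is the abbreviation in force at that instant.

2026-05-25 11:36 HNY

Query: 2026-05-25 03:36 UTC
Rule 4/5 (HNY, +08:00): 2025-11-29 06:31 UTC ≤ query < 2026-05-25 08:15 UTC
3·60 + 36 + 480 = 696 min
696 = 0·1440 + 696; 696 = 11·60 + 36 → 11:36, same day
→ 2026-05-25 11:36 HNY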